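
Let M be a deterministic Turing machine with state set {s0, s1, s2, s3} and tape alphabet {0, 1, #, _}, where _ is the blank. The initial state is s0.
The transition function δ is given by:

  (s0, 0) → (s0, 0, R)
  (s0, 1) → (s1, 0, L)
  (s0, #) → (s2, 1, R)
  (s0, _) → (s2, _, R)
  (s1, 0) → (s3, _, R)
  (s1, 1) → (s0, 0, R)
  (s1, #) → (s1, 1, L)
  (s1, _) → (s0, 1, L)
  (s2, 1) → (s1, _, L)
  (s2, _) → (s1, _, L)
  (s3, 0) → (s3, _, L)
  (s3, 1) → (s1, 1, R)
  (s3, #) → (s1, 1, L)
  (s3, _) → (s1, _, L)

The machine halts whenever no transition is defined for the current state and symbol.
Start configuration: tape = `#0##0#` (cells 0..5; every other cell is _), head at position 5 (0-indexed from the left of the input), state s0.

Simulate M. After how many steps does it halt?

35

state=s0 head=5 tape=#0##0[#]__   (s0,#)→(s2,1,R)
state=s2 head=6 tape=#0##01[_]_   (s2,_)→(s1,_,L)
state=s1 head=5 tape=#0##0[1]__   (s1,1)→(s0,0,R)
state=s0 head=6 tape=#0##00[_]_   (s0,_)→(s2,_,R)
state=s2 head=7 tape=#0##00_[_]   (s2,_)→(s1,_,L)
state=s1 head=6 tape=#0##00[_]_   (s1,_)→(s0,1,L)
state=s0 head=5 tape=#0##0[0]1_   (s0,0)→(s0,0,R)
state=s0 head=6 tape=#0##00[1]_   (s0,1)→(s1,0,L)
state=s1 head=5 tape=#0##0[0]0_   (s1,0)→(s3,_,R)
state=s3 head=6 tape=#0##0_[0]_   (s3,0)→(s3,_,L)
state=s3 head=5 tape=#0##0[_]__   (s3,_)→(s1,_,L)
state=s1 head=4 tape=#0##[0]___   (s1,0)→(s3,_,R)
state=s3 head=5 tape=#0##_[_]__   (s3,_)→(s1,_,L)
state=s1 head=4 tape=#0##[_]___   (s1,_)→(s0,1,L)
state=s0 head=3 tape=#0#[#]1___   (s0,#)→(s2,1,R)
state=s2 head=4 tape=#0#1[1]___   (s2,1)→(s1,_,L)
state=s1 head=3 tape=#0#[1]____   (s1,1)→(s0,0,R)
state=s0 head=4 tape=#0#0[_]___   (s0,_)→(s2,_,R)
state=s2 head=5 tape=#0#0_[_]__   (s2,_)→(s1,_,L)
state=s1 head=4 tape=#0#0[_]___   (s1,_)→(s0,1,L)
state=s0 head=3 tape=#0#[0]1___   (s0,0)→(s0,0,R)
state=s0 head=4 tape=#0#0[1]___   (s0,1)→(s1,0,L)
state=s1 head=3 tape=#0#[0]0___   (s1,0)→(s3,_,R)
state=s3 head=4 tape=#0#_[0]___   (s3,0)→(s3,_,L)
state=s3 head=3 tape=#0#[_]____   (s3,_)→(s1,_,L)
state=s1 head=2 tape=#0[#]_____   (s1,#)→(s1,1,L)
state=s1 head=1 tape=#[0]1_____   (s1,0)→(s3,_,R)
state=s3 head=2 tape=#_[1]_____   (s3,1)→(s1,1,R)
state=s1 head=3 tape=#_1[_]____   (s1,_)→(s0,1,L)
state=s0 head=2 tape=#_[1]1____   (s0,1)→(s1,0,L)
state=s1 head=1 tape=#[_]01____   (s1,_)→(s0,1,L)
state=s0 head=0 tape=[#]101____   (s0,#)→(s2,1,R)
state=s2 head=1 tape=1[1]01____   (s2,1)→(s1,_,L)
state=s1 head=0 tape=[1]_01____   (s1,1)→(s0,0,R)
state=s0 head=1 tape=0[_]01____   (s0,_)→(s2,_,R)
state=s2 head=2 tape=0_[0]1____
M halts after 35 transitions.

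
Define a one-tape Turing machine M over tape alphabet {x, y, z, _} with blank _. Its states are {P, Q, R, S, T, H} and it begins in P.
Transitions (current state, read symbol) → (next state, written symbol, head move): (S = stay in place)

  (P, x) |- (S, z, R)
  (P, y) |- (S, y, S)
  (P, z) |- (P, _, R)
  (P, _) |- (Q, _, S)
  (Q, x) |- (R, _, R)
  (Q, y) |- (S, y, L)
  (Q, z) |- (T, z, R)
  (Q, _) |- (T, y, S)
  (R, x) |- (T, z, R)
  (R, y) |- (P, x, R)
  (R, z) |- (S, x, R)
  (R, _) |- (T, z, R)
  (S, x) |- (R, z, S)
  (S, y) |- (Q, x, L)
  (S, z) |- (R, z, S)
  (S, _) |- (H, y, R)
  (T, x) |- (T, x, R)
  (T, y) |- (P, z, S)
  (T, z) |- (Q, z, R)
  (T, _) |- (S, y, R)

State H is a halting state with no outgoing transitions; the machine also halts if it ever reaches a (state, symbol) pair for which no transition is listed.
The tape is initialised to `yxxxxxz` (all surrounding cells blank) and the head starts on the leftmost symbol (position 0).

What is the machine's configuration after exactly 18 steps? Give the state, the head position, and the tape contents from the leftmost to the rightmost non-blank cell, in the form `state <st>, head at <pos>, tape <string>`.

state S, head at 7, tape zxxxxxx

P | _[y]xxxxxz_   read y → write y, move S, go to S
S | _[y]xxxxxz_   read y → write x, move L, go to Q
Q | [_]xxxxxxz_   read _ → write y, move S, go to T
T | [y]xxxxxxz_   read y → write z, move S, go to P
P | [z]xxxxxxz_   read z → write _, move R, go to P
P | _[x]xxxxxz_   read x → write z, move R, go to S
S | _z[x]xxxxz_   read x → write z, move S, go to R
R | _z[z]xxxxz_   read z → write x, move R, go to S
S | _zx[x]xxxz_   read x → write z, move S, go to R
R | _zx[z]xxxz_   read z → write x, move R, go to S
S | _zxx[x]xxz_   read x → write z, move S, go to R
R | _zxx[z]xxz_   read z → write x, move R, go to S
S | _zxxx[x]xz_   read x → write z, move S, go to R
R | _zxxx[z]xz_   read z → write x, move R, go to S
S | _zxxxx[x]z_   read x → write z, move S, go to R
R | _zxxxx[z]z_   read z → write x, move R, go to S
S | _zxxxxx[z]_   read z → write z, move S, go to R
R | _zxxxxx[z]_   read z → write x, move R, go to S
S | _zxxxxxx[_]
After 18 steps: state S, head at 7, tape zxxxxxx.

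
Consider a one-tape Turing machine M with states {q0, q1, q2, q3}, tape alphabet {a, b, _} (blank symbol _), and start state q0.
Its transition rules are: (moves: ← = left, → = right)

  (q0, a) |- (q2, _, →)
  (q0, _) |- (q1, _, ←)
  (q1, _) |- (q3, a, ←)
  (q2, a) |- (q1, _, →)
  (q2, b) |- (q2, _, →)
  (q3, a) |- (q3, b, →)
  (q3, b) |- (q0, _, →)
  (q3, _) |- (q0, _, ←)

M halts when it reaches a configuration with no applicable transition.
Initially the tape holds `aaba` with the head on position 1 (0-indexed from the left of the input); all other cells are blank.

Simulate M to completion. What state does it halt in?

state=q0 head=1 tape=a[a]ba_   (q0,a)→(q2,_,→)
state=q2 head=2 tape=a_[b]a_   (q2,b)→(q2,_,→)
state=q2 head=3 tape=a__[a]_   (q2,a)→(q1,_,→)
state=q1 head=4 tape=a___[_]   (q1,_)→(q3,a,←)
state=q3 head=3 tape=a__[_]a   (q3,_)→(q0,_,←)
state=q0 head=2 tape=a_[_]_a   (q0,_)→(q1,_,←)
state=q1 head=1 tape=a[_]__a   (q1,_)→(q3,a,←)
state=q3 head=0 tape=[a]a__a   (q3,a)→(q3,b,→)
state=q3 head=1 tape=b[a]__a   (q3,a)→(q3,b,→)
state=q3 head=2 tape=bb[_]_a   (q3,_)→(q0,_,←)
state=q0 head=1 tape=b[b]__a
No transition is defined for (q0, b); M halts in state q0.

q0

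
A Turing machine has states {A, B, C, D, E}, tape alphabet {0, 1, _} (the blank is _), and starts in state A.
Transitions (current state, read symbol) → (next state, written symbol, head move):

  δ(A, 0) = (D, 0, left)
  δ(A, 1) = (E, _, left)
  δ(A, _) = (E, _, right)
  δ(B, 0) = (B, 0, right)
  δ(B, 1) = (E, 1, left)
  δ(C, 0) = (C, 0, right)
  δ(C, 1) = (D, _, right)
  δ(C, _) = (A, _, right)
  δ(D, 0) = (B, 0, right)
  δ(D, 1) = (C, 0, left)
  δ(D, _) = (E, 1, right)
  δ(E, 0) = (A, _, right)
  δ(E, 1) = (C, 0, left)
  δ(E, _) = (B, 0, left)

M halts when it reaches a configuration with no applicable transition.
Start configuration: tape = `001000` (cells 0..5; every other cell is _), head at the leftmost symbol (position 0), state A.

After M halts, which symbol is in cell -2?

A | ____[0]01000   read 0 → write 0, move left, go to D
D | ___[_]001000   read _ → write 1, move right, go to E
E | ___1[0]01000   read 0 → write _, move right, go to A
A | ___1_[0]1000   read 0 → write 0, move left, go to D
D | ___1[_]01000   read _ → write 1, move right, go to E
E | ___11[0]1000   read 0 → write _, move right, go to A
A | ___11_[1]000   read 1 → write _, move left, go to E
E | ___11[_]_000   read _ → write 0, move left, go to B
B | ___1[1]0_000   read 1 → write 1, move left, go to E
E | ___[1]10_000   read 1 → write 0, move left, go to C
C | __[_]010_000   read _ → write _, move right, go to A
A | ___[0]10_000   read 0 → write 0, move left, go to D
D | __[_]010_000   read _ → write 1, move right, go to E
E | __1[0]10_000   read 0 → write _, move right, go to A
A | __1_[1]0_000   read 1 → write _, move left, go to E
E | __1[_]_0_000   read _ → write 0, move left, go to B
B | __[1]0_0_000   read 1 → write 1, move left, go to E
E | _[_]10_0_000   read _ → write 0, move left, go to B
B | [_]010_0_000
Cell -2 holds 1 when M halts.

1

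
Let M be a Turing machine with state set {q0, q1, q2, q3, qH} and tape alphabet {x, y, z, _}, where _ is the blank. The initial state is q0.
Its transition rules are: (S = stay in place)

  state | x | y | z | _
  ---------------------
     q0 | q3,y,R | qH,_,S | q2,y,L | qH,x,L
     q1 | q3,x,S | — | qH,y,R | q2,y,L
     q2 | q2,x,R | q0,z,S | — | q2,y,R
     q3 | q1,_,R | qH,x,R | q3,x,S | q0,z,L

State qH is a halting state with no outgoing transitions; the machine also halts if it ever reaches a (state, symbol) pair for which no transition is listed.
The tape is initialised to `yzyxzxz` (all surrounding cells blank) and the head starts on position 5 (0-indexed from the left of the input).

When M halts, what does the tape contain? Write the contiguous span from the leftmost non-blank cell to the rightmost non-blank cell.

yzyxzyyy

q0 | yzyxz[x]z_   read x → write y, move R, go to q3
q3 | yzyxzy[z]_   read z → write x, move S, go to q3
q3 | yzyxzy[x]_   read x → write _, move R, go to q1
q1 | yzyxzy_[_]   read _ → write y, move L, go to q2
q2 | yzyxzy[_]y   read _ → write y, move R, go to q2
q2 | yzyxzyy[y]   read y → write z, move S, go to q0
q0 | yzyxzyy[z]   read z → write y, move L, go to q2
q2 | yzyxzy[y]y   read y → write z, move S, go to q0
q0 | yzyxzy[z]y   read z → write y, move L, go to q2
q2 | yzyxz[y]yy   read y → write z, move S, go to q0
q0 | yzyxz[z]yy   read z → write y, move L, go to q2
q2 | yzyx[z]yyy
The non-blank tape span at halt is yzyxzyyy.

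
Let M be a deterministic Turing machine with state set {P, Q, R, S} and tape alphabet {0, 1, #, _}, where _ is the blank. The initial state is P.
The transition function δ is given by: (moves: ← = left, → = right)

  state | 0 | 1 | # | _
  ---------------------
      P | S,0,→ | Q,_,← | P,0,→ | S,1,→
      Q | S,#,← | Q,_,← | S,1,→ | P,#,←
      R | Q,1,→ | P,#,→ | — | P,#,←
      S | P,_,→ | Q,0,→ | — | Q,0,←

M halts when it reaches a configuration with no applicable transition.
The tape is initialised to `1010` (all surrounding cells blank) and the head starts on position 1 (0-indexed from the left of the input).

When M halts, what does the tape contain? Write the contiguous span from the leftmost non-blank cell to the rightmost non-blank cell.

state=P head=1 tape=___1[0]10____   (P,0)→(S,0,→)
state=S head=2 tape=___10[1]0____   (S,1)→(Q,0,→)
state=Q head=3 tape=___100[0]____   (Q,0)→(S,#,←)
state=S head=2 tape=___10[0]#____   (S,0)→(P,_,→)
state=P head=3 tape=___10_[#]____   (P,#)→(P,0,→)
state=P head=4 tape=___10_0[_]___   (P,_)→(S,1,→)
state=S head=5 tape=___10_01[_]__   (S,_)→(Q,0,←)
state=Q head=4 tape=___10_0[1]0__   (Q,1)→(Q,_,←)
state=Q head=3 tape=___10_[0]_0__   (Q,0)→(S,#,←)
state=S head=2 tape=___10[_]#_0__   (S,_)→(Q,0,←)
state=Q head=1 tape=___1[0]0#_0__   (Q,0)→(S,#,←)
state=S head=0 tape=___[1]#0#_0__   (S,1)→(Q,0,→)
state=Q head=1 tape=___0[#]0#_0__   (Q,#)→(S,1,→)
state=S head=2 tape=___01[0]#_0__   (S,0)→(P,_,→)
state=P head=3 tape=___01_[#]_0__   (P,#)→(P,0,→)
state=P head=4 tape=___01_0[_]0__   (P,_)→(S,1,→)
state=S head=5 tape=___01_01[0]__   (S,0)→(P,_,→)
state=P head=6 tape=___01_01_[_]_   (P,_)→(S,1,→)
state=S head=7 tape=___01_01_1[_]   (S,_)→(Q,0,←)
state=Q head=6 tape=___01_01_[1]0   (Q,1)→(Q,_,←)
state=Q head=5 tape=___01_01[_]_0   (Q,_)→(P,#,←)
state=P head=4 tape=___01_0[1]#_0   (P,1)→(Q,_,←)
state=Q head=3 tape=___01_[0]_#_0   (Q,0)→(S,#,←)
state=S head=2 tape=___01[_]#_#_0   (S,_)→(Q,0,←)
state=Q head=1 tape=___0[1]0#_#_0   (Q,1)→(Q,_,←)
state=Q head=0 tape=___[0]_0#_#_0   (Q,0)→(S,#,←)
state=S head=-1 tape=__[_]#_0#_#_0   (S,_)→(Q,0,←)
state=Q head=-2 tape=_[_]0#_0#_#_0   (Q,_)→(P,#,←)
state=P head=-3 tape=[_]#0#_0#_#_0   (P,_)→(S,1,→)
state=S head=-2 tape=1[#]0#_0#_#_0
The non-blank tape span at halt is 1#0#_0#_#_0.

1#0#_0#_#_0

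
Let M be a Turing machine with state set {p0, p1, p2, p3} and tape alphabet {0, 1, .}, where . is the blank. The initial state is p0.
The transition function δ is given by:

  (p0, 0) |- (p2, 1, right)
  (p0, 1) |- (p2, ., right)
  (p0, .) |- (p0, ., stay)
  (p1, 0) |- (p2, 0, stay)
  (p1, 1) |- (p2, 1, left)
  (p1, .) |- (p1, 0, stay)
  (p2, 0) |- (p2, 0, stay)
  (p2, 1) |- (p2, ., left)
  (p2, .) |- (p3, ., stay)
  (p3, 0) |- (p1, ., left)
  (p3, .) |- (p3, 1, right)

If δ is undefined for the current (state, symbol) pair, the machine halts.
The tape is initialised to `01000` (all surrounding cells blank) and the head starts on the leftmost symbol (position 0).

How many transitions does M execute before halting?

15

p0 | ..[0]1000   read 0 → write 1, move right, go to p2
p2 | ..1[1]000   read 1 → write ., move left, go to p2
p2 | ..[1].000   read 1 → write ., move left, go to p2
p2 | .[.]..000   read . → write ., move stay, go to p3
p3 | .[.]..000   read . → write 1, move right, go to p3
p3 | .1[.].000   read . → write 1, move right, go to p3
p3 | .11[.]000   read . → write 1, move right, go to p3
p3 | .111[0]00   read 0 → write ., move left, go to p1
p1 | .11[1].00   read 1 → write 1, move left, go to p2
p2 | .1[1]1.00   read 1 → write ., move left, go to p2
p2 | .[1].1.00   read 1 → write ., move left, go to p2
p2 | [.]..1.00   read . → write ., move stay, go to p3
p3 | [.]..1.00   read . → write 1, move right, go to p3
p3 | 1[.].1.00   read . → write 1, move right, go to p3
p3 | 11[.]1.00   read . → write 1, move right, go to p3
p3 | 111[1].00
M halts after 15 transitions.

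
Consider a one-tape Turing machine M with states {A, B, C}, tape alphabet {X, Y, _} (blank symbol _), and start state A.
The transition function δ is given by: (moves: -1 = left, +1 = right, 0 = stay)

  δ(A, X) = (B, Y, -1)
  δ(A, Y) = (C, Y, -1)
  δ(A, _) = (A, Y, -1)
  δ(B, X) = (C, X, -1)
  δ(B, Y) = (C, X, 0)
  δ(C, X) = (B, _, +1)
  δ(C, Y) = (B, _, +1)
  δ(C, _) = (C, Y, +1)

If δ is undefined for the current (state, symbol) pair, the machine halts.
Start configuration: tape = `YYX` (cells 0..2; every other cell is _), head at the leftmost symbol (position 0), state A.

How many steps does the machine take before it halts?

8

state=A head=0 tape=_[Y]YX_   (A,Y)→(C,Y,-1)
state=C head=-1 tape=[_]YYX_   (C,_)→(C,Y,+1)
state=C head=0 tape=Y[Y]YX_   (C,Y)→(B,_,+1)
state=B head=1 tape=Y_[Y]X_   (B,Y)→(C,X,0)
state=C head=1 tape=Y_[X]X_   (C,X)→(B,_,+1)
state=B head=2 tape=Y__[X]_   (B,X)→(C,X,-1)
state=C head=1 tape=Y_[_]X_   (C,_)→(C,Y,+1)
state=C head=2 tape=Y_Y[X]_   (C,X)→(B,_,+1)
state=B head=3 tape=Y_Y_[_]
M halts after 8 transitions.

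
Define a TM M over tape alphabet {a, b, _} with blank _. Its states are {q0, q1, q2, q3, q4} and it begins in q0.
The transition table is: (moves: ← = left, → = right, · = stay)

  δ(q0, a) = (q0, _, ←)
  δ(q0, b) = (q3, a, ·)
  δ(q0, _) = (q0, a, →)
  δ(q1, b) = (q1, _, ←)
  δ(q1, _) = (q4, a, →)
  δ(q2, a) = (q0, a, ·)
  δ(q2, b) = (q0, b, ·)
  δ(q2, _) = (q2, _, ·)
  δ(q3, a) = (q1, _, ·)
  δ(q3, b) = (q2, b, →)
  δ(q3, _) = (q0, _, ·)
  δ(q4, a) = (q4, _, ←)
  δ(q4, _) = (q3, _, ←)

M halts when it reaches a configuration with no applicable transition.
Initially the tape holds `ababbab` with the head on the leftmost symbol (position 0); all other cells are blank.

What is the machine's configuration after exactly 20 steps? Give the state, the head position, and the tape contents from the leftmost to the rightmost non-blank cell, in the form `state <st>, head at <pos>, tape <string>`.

state q1, head at 3, tape aaaaaa_bab

state=q0 head=0 tape=___[a]babbab   (q0,a)→(q0,_,←)
state=q0 head=-1 tape=__[_]_babbab   (q0,_)→(q0,a,→)
state=q0 head=0 tape=__a[_]babbab   (q0,_)→(q0,a,→)
state=q0 head=1 tape=__aa[b]abbab   (q0,b)→(q3,a,·)
state=q3 head=1 tape=__aa[a]abbab   (q3,a)→(q1,_,·)
state=q1 head=1 tape=__aa[_]abbab   (q1,_)→(q4,a,→)
state=q4 head=2 tape=__aaa[a]bbab   (q4,a)→(q4,_,←)
state=q4 head=1 tape=__aa[a]_bbab   (q4,a)→(q4,_,←)
state=q4 head=0 tape=__a[a]__bbab   (q4,a)→(q4,_,←)
state=q4 head=-1 tape=__[a]___bbab   (q4,a)→(q4,_,←)
state=q4 head=-2 tape=_[_]____bbab   (q4,_)→(q3,_,←)
state=q3 head=-3 tape=[_]_____bbab   (q3,_)→(q0,_,·)
state=q0 head=-3 tape=[_]_____bbab   (q0,_)→(q0,a,→)
state=q0 head=-2 tape=a[_]____bbab   (q0,_)→(q0,a,→)
state=q0 head=-1 tape=aa[_]___bbab   (q0,_)→(q0,a,→)
state=q0 head=0 tape=aaa[_]__bbab   (q0,_)→(q0,a,→)
state=q0 head=1 tape=aaaa[_]_bbab   (q0,_)→(q0,a,→)
state=q0 head=2 tape=aaaaa[_]bbab   (q0,_)→(q0,a,→)
state=q0 head=3 tape=aaaaaa[b]bab   (q0,b)→(q3,a,·)
state=q3 head=3 tape=aaaaaa[a]bab   (q3,a)→(q1,_,·)
state=q1 head=3 tape=aaaaaa[_]bab
After 20 steps: state q1, head at 3, tape aaaaaa_bab.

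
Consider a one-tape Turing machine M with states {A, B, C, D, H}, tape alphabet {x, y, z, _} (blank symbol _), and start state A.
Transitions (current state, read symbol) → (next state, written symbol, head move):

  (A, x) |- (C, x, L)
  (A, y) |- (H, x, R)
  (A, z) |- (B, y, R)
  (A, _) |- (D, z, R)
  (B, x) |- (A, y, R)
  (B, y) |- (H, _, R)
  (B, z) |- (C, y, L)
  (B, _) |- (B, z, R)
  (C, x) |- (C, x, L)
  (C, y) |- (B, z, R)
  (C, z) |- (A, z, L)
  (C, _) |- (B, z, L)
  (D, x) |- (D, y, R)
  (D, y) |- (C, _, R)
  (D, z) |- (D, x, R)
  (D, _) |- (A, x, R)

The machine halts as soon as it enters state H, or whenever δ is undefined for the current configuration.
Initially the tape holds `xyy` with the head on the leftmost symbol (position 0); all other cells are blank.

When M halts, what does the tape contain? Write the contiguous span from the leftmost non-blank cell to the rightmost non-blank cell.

A | ___[x]yy   read x → write x, move L, go to C
C | __[_]xyy   read _ → write z, move L, go to B
B | _[_]zxyy   read _ → write z, move R, go to B
B | _z[z]xyy   read z → write y, move L, go to C
C | _[z]yxyy   read z → write z, move L, go to A
A | [_]zyxyy   read _ → write z, move R, go to D
D | z[z]yxyy   read z → write x, move R, go to D
D | zx[y]xyy   read y → write _, move R, go to C
C | zx_[x]yy   read x → write x, move L, go to C
C | zx[_]xyy   read _ → write z, move L, go to B
B | z[x]zxyy   read x → write y, move R, go to A
A | zy[z]xyy   read z → write y, move R, go to B
B | zyy[x]yy   read x → write y, move R, go to A
A | zyyy[y]y   read y → write x, move R, go to H
H | zyyyx[y]
The non-blank tape span at halt is zyyyxy.

zyyyxy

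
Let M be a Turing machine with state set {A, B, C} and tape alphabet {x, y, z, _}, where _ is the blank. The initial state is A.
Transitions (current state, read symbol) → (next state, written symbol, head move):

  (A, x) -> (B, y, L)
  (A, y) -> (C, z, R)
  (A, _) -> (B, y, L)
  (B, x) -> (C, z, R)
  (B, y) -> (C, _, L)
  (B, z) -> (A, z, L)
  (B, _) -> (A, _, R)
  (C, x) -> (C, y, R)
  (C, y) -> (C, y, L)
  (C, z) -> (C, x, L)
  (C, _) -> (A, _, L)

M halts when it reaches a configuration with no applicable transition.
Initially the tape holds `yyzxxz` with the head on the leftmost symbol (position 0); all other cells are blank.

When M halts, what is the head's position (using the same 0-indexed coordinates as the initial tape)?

A | ___[y]yzxxz   read y → write z, move R, go to C
C | ___z[y]zxxz   read y → write y, move L, go to C
C | ___[z]yzxxz   read z → write x, move L, go to C
C | __[_]xyzxxz   read _ → write _, move L, go to A
A | _[_]_xyzxxz   read _ → write y, move L, go to B
B | [_]y_xyzxxz   read _ → write _, move R, go to A
A | _[y]_xyzxxz   read y → write z, move R, go to C
C | _z[_]xyzxxz   read _ → write _, move L, go to A
A | _[z]_xyzxxz
At halt the head is at cell -2.

-2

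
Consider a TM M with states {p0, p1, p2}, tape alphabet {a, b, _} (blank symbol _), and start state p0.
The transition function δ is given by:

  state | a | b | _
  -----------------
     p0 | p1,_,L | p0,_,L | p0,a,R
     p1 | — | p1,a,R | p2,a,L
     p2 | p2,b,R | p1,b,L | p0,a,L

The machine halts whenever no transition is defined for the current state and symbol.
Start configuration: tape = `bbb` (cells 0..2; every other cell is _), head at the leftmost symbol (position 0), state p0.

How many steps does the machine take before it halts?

state=p0 head=0 tape=_[b]bb   (p0,b)→(p0,_,L)
state=p0 head=-1 tape=[_]_bb   (p0,_)→(p0,a,R)
state=p0 head=0 tape=a[_]bb   (p0,_)→(p0,a,R)
state=p0 head=1 tape=aa[b]b   (p0,b)→(p0,_,L)
state=p0 head=0 tape=a[a]_b   (p0,a)→(p1,_,L)
state=p1 head=-1 tape=[a]__b
M halts after 5 transitions.

5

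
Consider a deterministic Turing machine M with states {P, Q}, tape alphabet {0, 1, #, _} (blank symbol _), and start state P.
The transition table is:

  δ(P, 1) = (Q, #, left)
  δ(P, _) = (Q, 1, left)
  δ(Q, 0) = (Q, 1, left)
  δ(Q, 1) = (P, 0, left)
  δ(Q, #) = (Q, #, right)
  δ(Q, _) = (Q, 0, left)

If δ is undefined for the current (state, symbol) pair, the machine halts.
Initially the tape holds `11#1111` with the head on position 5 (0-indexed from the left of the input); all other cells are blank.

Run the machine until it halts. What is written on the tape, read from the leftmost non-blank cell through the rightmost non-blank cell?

P | 11#11[1]1   read 1 → write #, move left, go to Q
Q | 11#1[1]#1   read 1 → write 0, move left, go to P
P | 11#[1]0#1   read 1 → write #, move left, go to Q
Q | 11[#]#0#1   read # → write #, move right, go to Q
Q | 11#[#]0#1   read # → write #, move right, go to Q
Q | 11##[0]#1   read 0 → write 1, move left, go to Q
Q | 11#[#]1#1   read # → write #, move right, go to Q
Q | 11##[1]#1   read 1 → write 0, move left, go to P
P | 11#[#]0#1
The non-blank tape span at halt is 11##0#1.

11##0#1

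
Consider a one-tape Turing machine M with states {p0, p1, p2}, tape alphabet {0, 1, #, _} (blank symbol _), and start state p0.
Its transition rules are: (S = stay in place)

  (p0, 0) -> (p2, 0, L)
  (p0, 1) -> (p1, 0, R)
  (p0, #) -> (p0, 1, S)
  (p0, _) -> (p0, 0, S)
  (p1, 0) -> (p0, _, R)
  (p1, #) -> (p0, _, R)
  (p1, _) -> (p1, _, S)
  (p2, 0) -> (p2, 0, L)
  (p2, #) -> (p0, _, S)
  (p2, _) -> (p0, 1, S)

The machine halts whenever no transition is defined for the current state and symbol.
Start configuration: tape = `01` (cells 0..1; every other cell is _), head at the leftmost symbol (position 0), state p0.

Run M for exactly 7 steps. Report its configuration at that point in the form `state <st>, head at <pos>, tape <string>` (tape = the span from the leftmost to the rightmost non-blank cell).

state=p0 head=0 tape=_[0]1_   (p0,0)→(p2,0,L)
state=p2 head=-1 tape=[_]01_   (p2,_)→(p0,1,S)
state=p0 head=-1 tape=[1]01_   (p0,1)→(p1,0,R)
state=p1 head=0 tape=0[0]1_   (p1,0)→(p0,_,R)
state=p0 head=1 tape=0_[1]_   (p0,1)→(p1,0,R)
state=p1 head=2 tape=0_0[_]   (p1,_)→(p1,_,S)
state=p1 head=2 tape=0_0[_]   (p1,_)→(p1,_,S)
state=p1 head=2 tape=0_0[_]
After 7 steps: state p1, head at 2, tape 0_0.

state p1, head at 2, tape 0_0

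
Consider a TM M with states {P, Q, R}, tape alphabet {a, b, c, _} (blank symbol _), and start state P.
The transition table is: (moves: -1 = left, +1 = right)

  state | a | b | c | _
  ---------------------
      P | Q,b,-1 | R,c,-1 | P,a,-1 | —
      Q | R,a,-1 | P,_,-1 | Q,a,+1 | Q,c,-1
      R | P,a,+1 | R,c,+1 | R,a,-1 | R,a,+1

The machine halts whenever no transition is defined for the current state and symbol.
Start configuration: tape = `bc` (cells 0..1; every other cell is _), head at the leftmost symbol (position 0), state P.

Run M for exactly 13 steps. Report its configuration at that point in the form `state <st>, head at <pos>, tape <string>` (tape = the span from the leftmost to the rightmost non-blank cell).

state=P head=0 tape=___[b]c   (P,b)→(R,c,-1)
state=R head=-1 tape=__[_]cc   (R,_)→(R,a,+1)
state=R head=0 tape=__a[c]c   (R,c)→(R,a,-1)
state=R head=-1 tape=__[a]ac   (R,a)→(P,a,+1)
state=P head=0 tape=__a[a]c   (P,a)→(Q,b,-1)
state=Q head=-1 tape=__[a]bc   (Q,a)→(R,a,-1)
state=R head=-2 tape=_[_]abc   (R,_)→(R,a,+1)
state=R head=-1 tape=_a[a]bc   (R,a)→(P,a,+1)
state=P head=0 tape=_aa[b]c   (P,b)→(R,c,-1)
state=R head=-1 tape=_a[a]cc   (R,a)→(P,a,+1)
state=P head=0 tape=_aa[c]c   (P,c)→(P,a,-1)
state=P head=-1 tape=_a[a]ac   (P,a)→(Q,b,-1)
state=Q head=-2 tape=_[a]bac   (Q,a)→(R,a,-1)
state=R head=-3 tape=[_]abac
After 13 steps: state R, head at -3, tape abac.

state R, head at -3, tape abac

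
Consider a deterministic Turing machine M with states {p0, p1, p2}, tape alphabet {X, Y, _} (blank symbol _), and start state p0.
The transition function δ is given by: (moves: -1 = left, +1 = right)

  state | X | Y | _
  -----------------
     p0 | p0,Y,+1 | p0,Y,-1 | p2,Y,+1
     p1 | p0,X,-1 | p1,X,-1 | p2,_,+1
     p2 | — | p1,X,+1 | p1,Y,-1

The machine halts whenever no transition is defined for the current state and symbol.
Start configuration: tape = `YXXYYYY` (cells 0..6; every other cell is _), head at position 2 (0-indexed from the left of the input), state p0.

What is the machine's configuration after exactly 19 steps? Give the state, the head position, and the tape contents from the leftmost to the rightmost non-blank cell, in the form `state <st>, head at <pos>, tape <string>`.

state p0, head at 1, tape YYYYYYYYY

p0 | __YX[X]YYYY   read X → write Y, move +1, go to p0
p0 | __YXY[Y]YYY   read Y → write Y, move -1, go to p0
p0 | __YX[Y]YYYY   read Y → write Y, move -1, go to p0
p0 | __Y[X]YYYYY   read X → write Y, move +1, go to p0
p0 | __YY[Y]YYYY   read Y → write Y, move -1, go to p0
p0 | __Y[Y]YYYYY   read Y → write Y, move -1, go to p0
p0 | __[Y]YYYYYY   read Y → write Y, move -1, go to p0
p0 | _[_]YYYYYYY   read _ → write Y, move +1, go to p2
p2 | _Y[Y]YYYYYY   read Y → write X, move +1, go to p1
p1 | _YX[Y]YYYYY   read Y → write X, move -1, go to p1
p1 | _Y[X]XYYYYY   read X → write X, move -1, go to p0
p0 | _[Y]XXYYYYY   read Y → write Y, move -1, go to p0
p0 | [_]YXXYYYYY   read _ → write Y, move +1, go to p2
p2 | Y[Y]XXYYYYY   read Y → write X, move +1, go to p1
p1 | YX[X]XYYYYY   read X → write X, move -1, go to p0
p0 | Y[X]XXYYYYY   read X → write Y, move +1, go to p0
p0 | YY[X]XYYYYY   read X → write Y, move +1, go to p0
p0 | YYY[X]YYYYY   read X → write Y, move +1, go to p0
p0 | YYYY[Y]YYYY   read Y → write Y, move -1, go to p0
p0 | YYY[Y]YYYYY
After 19 steps: state p0, head at 1, tape YYYYYYYYY.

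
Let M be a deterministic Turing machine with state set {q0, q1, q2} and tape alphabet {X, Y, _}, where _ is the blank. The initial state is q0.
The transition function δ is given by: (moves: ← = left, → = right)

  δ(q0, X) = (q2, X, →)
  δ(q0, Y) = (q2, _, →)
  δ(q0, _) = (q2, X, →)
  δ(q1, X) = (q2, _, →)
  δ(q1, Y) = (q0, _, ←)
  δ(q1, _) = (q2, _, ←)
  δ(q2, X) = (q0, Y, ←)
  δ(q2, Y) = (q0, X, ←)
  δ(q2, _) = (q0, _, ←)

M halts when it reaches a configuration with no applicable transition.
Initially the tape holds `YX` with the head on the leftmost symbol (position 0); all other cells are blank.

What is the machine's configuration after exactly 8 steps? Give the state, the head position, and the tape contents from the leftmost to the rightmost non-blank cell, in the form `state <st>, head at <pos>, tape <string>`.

state q0, head at 0, tape XX

state=q0 head=0 tape=[Y]X   (q0,Y)→(q2,_,→)
state=q2 head=1 tape=_[X]   (q2,X)→(q0,Y,←)
state=q0 head=0 tape=[_]Y   (q0,_)→(q2,X,→)
state=q2 head=1 tape=X[Y]   (q2,Y)→(q0,X,←)
state=q0 head=0 tape=[X]X   (q0,X)→(q2,X,→)
state=q2 head=1 tape=X[X]   (q2,X)→(q0,Y,←)
state=q0 head=0 tape=[X]Y   (q0,X)→(q2,X,→)
state=q2 head=1 tape=X[Y]   (q2,Y)→(q0,X,←)
state=q0 head=0 tape=[X]X
After 8 steps: state q0, head at 0, tape XX.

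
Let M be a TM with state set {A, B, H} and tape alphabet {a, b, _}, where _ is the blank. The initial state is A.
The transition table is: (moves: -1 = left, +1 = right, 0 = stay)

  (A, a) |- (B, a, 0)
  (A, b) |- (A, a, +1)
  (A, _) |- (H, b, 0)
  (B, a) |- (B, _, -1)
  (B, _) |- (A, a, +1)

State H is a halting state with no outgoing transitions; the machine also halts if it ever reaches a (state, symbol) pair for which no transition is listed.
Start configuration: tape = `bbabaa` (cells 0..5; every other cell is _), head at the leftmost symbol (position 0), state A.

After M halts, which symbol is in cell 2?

A | _[b]babaa   read b → write a, move +1, go to A
A | _a[b]abaa   read b → write a, move +1, go to A
A | _aa[a]baa   read a → write a, move 0, go to B
B | _aa[a]baa   read a → write _, move -1, go to B
B | _a[a]_baa   read a → write _, move -1, go to B
B | _[a]__baa   read a → write _, move -1, go to B
B | [_]___baa   read _ → write a, move +1, go to A
A | a[_]__baa   read _ → write b, move 0, go to H
H | a[b]__baa
Cell 2 holds _ when M halts.

_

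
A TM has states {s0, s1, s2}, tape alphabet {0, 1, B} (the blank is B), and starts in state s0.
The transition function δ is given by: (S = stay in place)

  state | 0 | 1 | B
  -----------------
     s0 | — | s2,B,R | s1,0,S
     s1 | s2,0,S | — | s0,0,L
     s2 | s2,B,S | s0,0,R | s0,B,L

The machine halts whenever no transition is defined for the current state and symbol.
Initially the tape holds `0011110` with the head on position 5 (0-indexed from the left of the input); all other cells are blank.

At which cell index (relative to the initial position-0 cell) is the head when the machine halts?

1

s0 | 00111[1]0   read 1 → write B, move R, go to s2
s2 | 00111B[0]   read 0 → write B, move S, go to s2
s2 | 00111B[B]   read B → write B, move L, go to s0
s0 | 00111[B]B   read B → write 0, move S, go to s1
s1 | 00111[0]B   read 0 → write 0, move S, go to s2
s2 | 00111[0]B   read 0 → write B, move S, go to s2
s2 | 00111[B]B   read B → write B, move L, go to s0
s0 | 0011[1]BB   read 1 → write B, move R, go to s2
s2 | 0011B[B]B   read B → write B, move L, go to s0
s0 | 0011[B]BB   read B → write 0, move S, go to s1
s1 | 0011[0]BB   read 0 → write 0, move S, go to s2
s2 | 0011[0]BB   read 0 → write B, move S, go to s2
s2 | 0011[B]BB   read B → write B, move L, go to s0
s0 | 001[1]BBB   read 1 → write B, move R, go to s2
s2 | 001B[B]BB   read B → write B, move L, go to s0
s0 | 001[B]BBB   read B → write 0, move S, go to s1
s1 | 001[0]BBB   read 0 → write 0, move S, go to s2
s2 | 001[0]BBB   read 0 → write B, move S, go to s2
s2 | 001[B]BBB   read B → write B, move L, go to s0
s0 | 00[1]BBBB   read 1 → write B, move R, go to s2
s2 | 00B[B]BBB   read B → write B, move L, go to s0
s0 | 00[B]BBBB   read B → write 0, move S, go to s1
s1 | 00[0]BBBB   read 0 → write 0, move S, go to s2
s2 | 00[0]BBBB   read 0 → write B, move S, go to s2
s2 | 00[B]BBBB   read B → write B, move L, go to s0
s0 | 0[0]BBBBB
At halt the head is at cell 1.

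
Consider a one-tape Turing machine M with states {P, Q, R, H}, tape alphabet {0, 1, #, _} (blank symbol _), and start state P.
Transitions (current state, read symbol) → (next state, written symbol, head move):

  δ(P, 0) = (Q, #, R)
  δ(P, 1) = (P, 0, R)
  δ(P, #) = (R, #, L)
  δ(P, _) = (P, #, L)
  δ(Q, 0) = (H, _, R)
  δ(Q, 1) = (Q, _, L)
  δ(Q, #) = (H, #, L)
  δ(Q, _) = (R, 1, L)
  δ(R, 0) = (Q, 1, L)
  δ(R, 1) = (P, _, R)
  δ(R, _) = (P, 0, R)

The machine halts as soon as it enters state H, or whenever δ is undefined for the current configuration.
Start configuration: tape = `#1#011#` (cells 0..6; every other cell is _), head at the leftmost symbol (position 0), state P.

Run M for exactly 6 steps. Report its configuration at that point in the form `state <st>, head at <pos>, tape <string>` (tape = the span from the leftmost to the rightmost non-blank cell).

state P, head at -2, tape 011#1#011#

P | ___[#]1#011#   read # → write #, move L, go to R
R | __[_]#1#011#   read _ → write 0, move R, go to P
P | __0[#]1#011#   read # → write #, move L, go to R
R | __[0]#1#011#   read 0 → write 1, move L, go to Q
Q | _[_]1#1#011#   read _ → write 1, move L, go to R
R | [_]11#1#011#   read _ → write 0, move R, go to P
P | 0[1]1#1#011#
After 6 steps: state P, head at -2, tape 011#1#011#.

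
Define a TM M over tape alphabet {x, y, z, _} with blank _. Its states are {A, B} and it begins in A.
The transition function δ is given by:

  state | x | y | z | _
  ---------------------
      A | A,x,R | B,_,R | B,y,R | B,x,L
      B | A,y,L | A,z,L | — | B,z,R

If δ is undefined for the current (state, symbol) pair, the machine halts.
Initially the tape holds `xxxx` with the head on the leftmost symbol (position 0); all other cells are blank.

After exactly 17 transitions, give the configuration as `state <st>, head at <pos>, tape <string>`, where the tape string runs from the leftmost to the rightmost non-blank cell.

state A, head at 1, tape xyxyy

state=A head=0 tape=[x]xxx_   (A,x)→(A,x,R)
state=A head=1 tape=x[x]xx_   (A,x)→(A,x,R)
state=A head=2 tape=xx[x]x_   (A,x)→(A,x,R)
state=A head=3 tape=xxx[x]_   (A,x)→(A,x,R)
state=A head=4 tape=xxxx[_]   (A,_)→(B,x,L)
state=B head=3 tape=xxx[x]x   (B,x)→(A,y,L)
state=A head=2 tape=xx[x]yx   (A,x)→(A,x,R)
state=A head=3 tape=xxx[y]x   (A,y)→(B,_,R)
state=B head=4 tape=xxx_[x]   (B,x)→(A,y,L)
state=A head=3 tape=xxx[_]y   (A,_)→(B,x,L)
state=B head=2 tape=xx[x]xy   (B,x)→(A,y,L)
state=A head=1 tape=x[x]yxy   (A,x)→(A,x,R)
state=A head=2 tape=xx[y]xy   (A,y)→(B,_,R)
state=B head=3 tape=xx_[x]y   (B,x)→(A,y,L)
state=A head=2 tape=xx[_]yy   (A,_)→(B,x,L)
state=B head=1 tape=x[x]xyy   (B,x)→(A,y,L)
state=A head=0 tape=[x]yxyy   (A,x)→(A,x,R)
state=A head=1 tape=x[y]xyy
After 17 steps: state A, head at 1, tape xyxyy.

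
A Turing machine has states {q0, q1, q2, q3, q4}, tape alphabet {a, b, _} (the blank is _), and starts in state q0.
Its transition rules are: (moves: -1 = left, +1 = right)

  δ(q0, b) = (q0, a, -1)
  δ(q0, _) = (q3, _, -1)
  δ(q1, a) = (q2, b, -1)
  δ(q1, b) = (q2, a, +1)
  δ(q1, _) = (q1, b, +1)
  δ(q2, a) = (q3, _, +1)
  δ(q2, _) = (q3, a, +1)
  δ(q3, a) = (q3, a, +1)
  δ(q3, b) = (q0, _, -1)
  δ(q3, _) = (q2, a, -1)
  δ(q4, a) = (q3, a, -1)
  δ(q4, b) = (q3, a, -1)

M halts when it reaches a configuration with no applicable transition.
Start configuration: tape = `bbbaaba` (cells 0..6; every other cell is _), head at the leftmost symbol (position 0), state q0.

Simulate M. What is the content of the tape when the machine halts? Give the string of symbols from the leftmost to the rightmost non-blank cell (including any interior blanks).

a_aa_baaba

state=q0 head=0 tape=___[b]bbaaba   (q0,b)→(q0,a,-1)
state=q0 head=-1 tape=__[_]abbaaba   (q0,_)→(q3,_,-1)
state=q3 head=-2 tape=_[_]_abbaaba   (q3,_)→(q2,a,-1)
state=q2 head=-3 tape=[_]a_abbaaba   (q2,_)→(q3,a,+1)
state=q3 head=-2 tape=a[a]_abbaaba   (q3,a)→(q3,a,+1)
state=q3 head=-1 tape=aa[_]abbaaba   (q3,_)→(q2,a,-1)
state=q2 head=-2 tape=a[a]aabbaaba   (q2,a)→(q3,_,+1)
state=q3 head=-1 tape=a_[a]abbaaba   (q3,a)→(q3,a,+1)
state=q3 head=0 tape=a_a[a]bbaaba   (q3,a)→(q3,a,+1)
state=q3 head=1 tape=a_aa[b]baaba   (q3,b)→(q0,_,-1)
state=q0 head=0 tape=a_a[a]_baaba
The non-blank tape span at halt is a_aa_baaba.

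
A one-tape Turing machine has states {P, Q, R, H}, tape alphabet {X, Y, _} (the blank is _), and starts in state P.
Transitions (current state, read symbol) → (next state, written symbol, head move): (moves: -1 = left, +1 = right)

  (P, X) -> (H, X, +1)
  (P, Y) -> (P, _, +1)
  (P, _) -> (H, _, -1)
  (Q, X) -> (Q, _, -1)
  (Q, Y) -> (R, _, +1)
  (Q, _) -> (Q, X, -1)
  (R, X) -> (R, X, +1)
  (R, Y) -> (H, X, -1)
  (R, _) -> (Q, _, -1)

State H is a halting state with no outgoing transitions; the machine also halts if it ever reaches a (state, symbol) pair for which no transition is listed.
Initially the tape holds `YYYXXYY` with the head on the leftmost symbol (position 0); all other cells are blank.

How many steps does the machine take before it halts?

4

P | [Y]YYXXYY   read Y → write _, move +1, go to P
P | _[Y]YXXYY   read Y → write _, move +1, go to P
P | __[Y]XXYY   read Y → write _, move +1, go to P
P | ___[X]XYY   read X → write X, move +1, go to H
H | ___X[X]YY
M halts after 4 transitions.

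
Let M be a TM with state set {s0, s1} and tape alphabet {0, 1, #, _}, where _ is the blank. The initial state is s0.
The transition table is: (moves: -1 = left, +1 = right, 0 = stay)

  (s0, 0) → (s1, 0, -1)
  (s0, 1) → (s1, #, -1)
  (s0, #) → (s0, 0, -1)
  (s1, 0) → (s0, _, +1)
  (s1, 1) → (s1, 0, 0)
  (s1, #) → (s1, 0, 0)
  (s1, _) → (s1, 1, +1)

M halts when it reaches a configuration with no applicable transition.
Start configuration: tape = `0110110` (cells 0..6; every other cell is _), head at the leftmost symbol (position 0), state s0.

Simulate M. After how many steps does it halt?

25

state=s0 head=0 tape=_[0]110110_   (s0,0)→(s1,0,-1)
state=s1 head=-1 tape=[_]0110110_   (s1,_)→(s1,1,+1)
state=s1 head=0 tape=1[0]110110_   (s1,0)→(s0,_,+1)
state=s0 head=1 tape=1_[1]10110_   (s0,1)→(s1,#,-1)
state=s1 head=0 tape=1[_]#10110_   (s1,_)→(s1,1,+1)
state=s1 head=1 tape=11[#]10110_   (s1,#)→(s1,0,0)
state=s1 head=1 tape=11[0]10110_   (s1,0)→(s0,_,+1)
state=s0 head=2 tape=11_[1]0110_   (s0,1)→(s1,#,-1)
state=s1 head=1 tape=11[_]#0110_   (s1,_)→(s1,1,+1)
state=s1 head=2 tape=111[#]0110_   (s1,#)→(s1,0,0)
state=s1 head=2 tape=111[0]0110_   (s1,0)→(s0,_,+1)
state=s0 head=3 tape=111_[0]110_   (s0,0)→(s1,0,-1)
state=s1 head=2 tape=111[_]0110_   (s1,_)→(s1,1,+1)
state=s1 head=3 tape=1111[0]110_   (s1,0)→(s0,_,+1)
state=s0 head=4 tape=1111_[1]10_   (s0,1)→(s1,#,-1)
state=s1 head=3 tape=1111[_]#10_   (s1,_)→(s1,1,+1)
state=s1 head=4 tape=11111[#]10_   (s1,#)→(s1,0,0)
state=s1 head=4 tape=11111[0]10_   (s1,0)→(s0,_,+1)
state=s0 head=5 tape=11111_[1]0_   (s0,1)→(s1,#,-1)
state=s1 head=4 tape=11111[_]#0_   (s1,_)→(s1,1,+1)
state=s1 head=5 tape=111111[#]0_   (s1,#)→(s1,0,0)
state=s1 head=5 tape=111111[0]0_   (s1,0)→(s0,_,+1)
state=s0 head=6 tape=111111_[0]_   (s0,0)→(s1,0,-1)
state=s1 head=5 tape=111111[_]0_   (s1,_)→(s1,1,+1)
state=s1 head=6 tape=1111111[0]_   (s1,0)→(s0,_,+1)
state=s0 head=7 tape=1111111_[_]
M halts after 25 transitions.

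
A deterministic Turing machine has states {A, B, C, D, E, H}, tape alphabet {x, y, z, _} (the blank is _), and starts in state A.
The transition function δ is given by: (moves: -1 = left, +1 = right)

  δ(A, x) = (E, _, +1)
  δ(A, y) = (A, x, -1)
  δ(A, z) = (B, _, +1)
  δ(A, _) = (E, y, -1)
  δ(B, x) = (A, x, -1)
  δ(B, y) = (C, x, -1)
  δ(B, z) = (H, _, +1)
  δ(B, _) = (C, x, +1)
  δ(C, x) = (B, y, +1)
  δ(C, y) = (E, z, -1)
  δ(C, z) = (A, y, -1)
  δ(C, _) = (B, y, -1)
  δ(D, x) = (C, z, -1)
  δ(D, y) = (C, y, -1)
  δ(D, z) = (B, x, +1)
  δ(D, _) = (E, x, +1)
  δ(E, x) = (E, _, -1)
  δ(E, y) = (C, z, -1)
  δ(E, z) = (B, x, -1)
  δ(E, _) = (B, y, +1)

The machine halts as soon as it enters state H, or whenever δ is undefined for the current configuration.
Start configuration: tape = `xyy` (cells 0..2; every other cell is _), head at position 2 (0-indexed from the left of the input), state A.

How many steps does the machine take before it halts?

A | _xy[y]__   read y → write x, move -1, go to A
A | _x[y]x__   read y → write x, move -1, go to A
A | _[x]xx__   read x → write _, move +1, go to E
E | __[x]x__   read x → write _, move -1, go to E
E | _[_]_x__   read _ → write y, move +1, go to B
B | _y[_]x__   read _ → write x, move +1, go to C
C | _yx[x]__   read x → write y, move +1, go to B
B | _yxy[_]_   read _ → write x, move +1, go to C
C | _yxyx[_]   read _ → write y, move -1, go to B
B | _yxy[x]y   read x → write x, move -1, go to A
A | _yx[y]xy   read y → write x, move -1, go to A
A | _y[x]xxy   read x → write _, move +1, go to E
E | _y_[x]xy   read x → write _, move -1, go to E
E | _y[_]_xy   read _ → write y, move +1, go to B
B | _yy[_]xy   read _ → write x, move +1, go to C
C | _yyx[x]y   read x → write y, move +1, go to B
B | _yyxy[y]   read y → write x, move -1, go to C
C | _yyx[y]x   read y → write z, move -1, go to E
E | _yy[x]zx   read x → write _, move -1, go to E
E | _y[y]_zx   read y → write z, move -1, go to C
C | _[y]z_zx   read y → write z, move -1, go to E
E | [_]zz_zx   read _ → write y, move +1, go to B
B | y[z]z_zx   read z → write _, move +1, go to H
H | y_[z]_zx
M halts after 23 transitions.

23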